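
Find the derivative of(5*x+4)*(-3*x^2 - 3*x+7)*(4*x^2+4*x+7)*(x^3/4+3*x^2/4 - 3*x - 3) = -120*x^7 - 609*x^6 + 285*x^5/2 + 2985*x^4 + 3786*x^3 + 6861*x^2/4 - 1434*x - 1407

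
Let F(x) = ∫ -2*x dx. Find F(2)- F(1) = -3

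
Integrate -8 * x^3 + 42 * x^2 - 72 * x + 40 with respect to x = -2*x^4 + 14*x^3 - 36*x^2 + 40*x + C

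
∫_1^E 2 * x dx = -1 + exp(2)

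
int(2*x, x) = x^2 + C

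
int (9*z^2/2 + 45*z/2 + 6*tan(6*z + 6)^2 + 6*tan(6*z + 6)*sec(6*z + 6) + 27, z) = 3*z*(z + 4)*(2*z + 7)/4 + tan(6*z + 6) + sec(6*z + 6) + C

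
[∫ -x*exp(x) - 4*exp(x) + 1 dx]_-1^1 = -4*E + 2*exp(-1) + 2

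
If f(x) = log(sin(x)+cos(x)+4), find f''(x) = (-4*sqrt(2)*sin(x + pi/4) - 2)/(sin(2*x) + 8*sqrt(2)*sin(x + pi/4) + 17)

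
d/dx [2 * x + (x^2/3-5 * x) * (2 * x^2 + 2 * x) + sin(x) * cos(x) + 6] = 8*x^3/3 - 28*x^2 - 20*x + cos(2*x) + 2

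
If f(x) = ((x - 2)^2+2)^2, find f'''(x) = 24*x - 48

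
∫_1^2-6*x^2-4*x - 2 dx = -22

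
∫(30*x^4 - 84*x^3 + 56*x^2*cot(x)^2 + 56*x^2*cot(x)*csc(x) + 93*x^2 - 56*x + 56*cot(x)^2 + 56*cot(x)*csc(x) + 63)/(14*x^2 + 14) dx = 5*x^3/7 - 3*x^2 + x/2 + log(x^2 + 1) - 4*cot(x) - 4*csc(x) + C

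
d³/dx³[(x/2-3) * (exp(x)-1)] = x*exp(x)/2 - 3*exp(x)/2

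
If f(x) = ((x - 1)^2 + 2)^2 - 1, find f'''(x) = 24*x - 24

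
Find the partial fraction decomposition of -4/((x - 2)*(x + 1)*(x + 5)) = -1/(7*(x + 5)) + 1/(3*(x + 1)) - 4/(21*(x - 2))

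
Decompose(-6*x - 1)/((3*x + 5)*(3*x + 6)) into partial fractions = 9/(3*x + 5) - 11/(3*(x + 2))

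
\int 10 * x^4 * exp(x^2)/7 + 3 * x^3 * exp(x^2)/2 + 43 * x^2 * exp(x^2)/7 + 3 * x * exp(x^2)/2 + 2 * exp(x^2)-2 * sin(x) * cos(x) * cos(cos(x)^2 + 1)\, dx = x*(20*x^2 + 21*x + 56)*exp(x^2)/28 + sin(cos(x)^2 + 1) + C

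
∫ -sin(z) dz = cos(z) + C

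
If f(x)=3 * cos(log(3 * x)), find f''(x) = -3*sqrt(2)*cos(log(x) + pi/4 + log(3))/x^2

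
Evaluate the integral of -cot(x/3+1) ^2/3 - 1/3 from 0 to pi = -cot(1) + cot(1 + pi/3)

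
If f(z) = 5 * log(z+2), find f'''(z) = 10/(z^3 + 6*z^2 + 12*z + 8)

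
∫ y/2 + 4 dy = y^2/4 + 4*y + C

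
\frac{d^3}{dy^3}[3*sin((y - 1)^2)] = -24*y^3*cos(y^2 - 2*y + 1) + 72*y^2*cos(y^2 - 2*y + 1) - 36*y*sin(y^2 - 2*y + 1) - 72*y*cos(y^2 - 2*y + 1) + 36*sin(y^2 - 2*y + 1) + 24*cos(y^2 - 2*y + 1)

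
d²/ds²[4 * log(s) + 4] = -4/s^2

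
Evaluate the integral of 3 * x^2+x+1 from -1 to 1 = 4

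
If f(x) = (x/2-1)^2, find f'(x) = x/2 - 1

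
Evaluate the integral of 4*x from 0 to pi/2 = pi^2/2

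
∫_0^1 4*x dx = 2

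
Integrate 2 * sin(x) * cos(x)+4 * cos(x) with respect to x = (sin(x) + 2)^2 + C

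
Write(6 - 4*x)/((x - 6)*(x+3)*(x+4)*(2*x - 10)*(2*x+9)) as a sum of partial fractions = 64/(399*(2*x + 9)) - 11/(90*(x + 4)) + 1/(24*(x + 3)) + 7/(1368*(x - 5)) - 1/(210*(x - 6))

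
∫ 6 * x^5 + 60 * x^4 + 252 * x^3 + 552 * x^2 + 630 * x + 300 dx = x^6 + 12*x^5 + 63*x^4 + 184*x^3 + 315*x^2 + 300*x + C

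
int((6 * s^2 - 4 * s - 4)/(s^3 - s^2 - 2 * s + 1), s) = 2*log(-s^3 + s^2 + 2*s - 1) + C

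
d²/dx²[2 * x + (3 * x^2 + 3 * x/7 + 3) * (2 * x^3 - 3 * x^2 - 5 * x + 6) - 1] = 120*x^3 - 684*x^2/7 - 432*x/7 + 96/7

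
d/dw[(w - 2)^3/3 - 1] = w^2 - 4*w + 4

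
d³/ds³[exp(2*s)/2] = 4*exp(2*s)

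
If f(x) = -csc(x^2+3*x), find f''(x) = 2*(-4*x^2*cos(2*x*(x + 3)) - 12*x^2 - 12*x*cos(2*x*(x + 3)) - 36*x + 2*sin(2*x*(x + 3)) - 9*cos(2*x*(x + 3)) - 27)/(3*sin(x*(x + 3)) - sin(3*x*(x + 3)))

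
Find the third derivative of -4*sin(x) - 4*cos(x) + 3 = -4*sin(x) + 4*cos(x)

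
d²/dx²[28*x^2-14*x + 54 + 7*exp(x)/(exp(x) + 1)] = (56*exp(3*x) + 161*exp(2*x) + 175*exp(x) + 56)/(exp(3*x) + 3*exp(2*x) + 3*exp(x) + 1)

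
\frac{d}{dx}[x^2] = 2*x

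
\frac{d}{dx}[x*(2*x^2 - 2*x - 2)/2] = 3*x^2 - 2*x - 1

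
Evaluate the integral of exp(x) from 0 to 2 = -1 + exp(2)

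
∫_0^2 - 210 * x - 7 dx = -434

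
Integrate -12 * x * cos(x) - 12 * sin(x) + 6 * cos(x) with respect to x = (6 - 12*x)*sin(x) + C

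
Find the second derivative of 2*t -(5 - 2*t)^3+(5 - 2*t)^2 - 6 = 48*t - 112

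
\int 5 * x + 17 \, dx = 5*x^2/2 + 17*x + C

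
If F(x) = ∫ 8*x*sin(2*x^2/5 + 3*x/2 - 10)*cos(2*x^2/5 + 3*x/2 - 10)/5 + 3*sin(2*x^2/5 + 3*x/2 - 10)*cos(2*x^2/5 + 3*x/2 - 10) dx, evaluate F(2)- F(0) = -cos(54/5)/2 + cos(20)/2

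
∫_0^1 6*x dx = 3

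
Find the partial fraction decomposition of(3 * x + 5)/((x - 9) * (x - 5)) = -5/(x - 5) + 8/(x - 9)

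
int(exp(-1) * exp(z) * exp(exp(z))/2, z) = exp(exp(z) - 1)/2 + C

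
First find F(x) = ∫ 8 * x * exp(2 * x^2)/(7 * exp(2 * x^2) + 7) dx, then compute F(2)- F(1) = -2*log(1 + exp(2))/7 + 2*log(1 + exp(8))/7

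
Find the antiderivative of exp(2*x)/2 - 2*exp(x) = (exp(x) - 4)^2/4 + C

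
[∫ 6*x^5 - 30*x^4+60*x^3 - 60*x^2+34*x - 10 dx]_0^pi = -3 + 2*(-1 + pi)^2 + (-1 + pi)^6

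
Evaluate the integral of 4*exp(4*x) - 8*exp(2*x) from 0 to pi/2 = -1 + (-2 + exp(pi))^2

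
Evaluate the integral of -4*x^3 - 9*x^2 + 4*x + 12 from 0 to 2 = -8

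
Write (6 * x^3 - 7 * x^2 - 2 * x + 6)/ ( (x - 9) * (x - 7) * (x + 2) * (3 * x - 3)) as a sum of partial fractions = 2/(27*(x + 2)) + 1/(144*(x - 1)) - 569/(108*(x - 7)) + 115/(16*(x - 9))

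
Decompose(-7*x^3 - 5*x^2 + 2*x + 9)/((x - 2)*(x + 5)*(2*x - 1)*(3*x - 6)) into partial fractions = 7/(33*(2*x - 1)) - 107/(231*(x + 5)) - 17/(21*(x - 2)) - 1/(x - 2)^2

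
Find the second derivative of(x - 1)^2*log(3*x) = (2*x^2*log(x) + 2*x^2*log(3) + 3*x^2 - 2*x - 1)/x^2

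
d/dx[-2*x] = -2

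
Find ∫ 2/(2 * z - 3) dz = log(3 - 2*z) + C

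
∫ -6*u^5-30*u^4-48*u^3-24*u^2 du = -u^6 - 6*u^5 - 12*u^4 - 8*u^3 + C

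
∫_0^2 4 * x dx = 8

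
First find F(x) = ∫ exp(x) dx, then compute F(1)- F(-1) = E - exp(-1)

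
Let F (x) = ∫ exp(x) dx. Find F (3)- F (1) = -E + exp(3)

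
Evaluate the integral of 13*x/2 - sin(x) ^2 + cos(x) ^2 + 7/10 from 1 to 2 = -sin(2)/2 + sin(4)/2 + 209/20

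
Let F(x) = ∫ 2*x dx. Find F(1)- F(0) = 1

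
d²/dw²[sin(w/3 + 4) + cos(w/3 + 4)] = -sqrt(2)*sin(w/3 + pi/4 + 4)/9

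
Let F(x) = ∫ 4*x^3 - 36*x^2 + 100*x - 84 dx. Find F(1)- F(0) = -45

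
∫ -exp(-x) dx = exp(-x) + C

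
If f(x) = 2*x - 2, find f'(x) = 2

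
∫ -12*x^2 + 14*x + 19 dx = -4*x^3 + 7*x^2 + 19*x + C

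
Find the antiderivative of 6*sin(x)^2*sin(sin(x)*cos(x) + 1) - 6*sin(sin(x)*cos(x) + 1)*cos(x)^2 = 6*cos(sin(2*x)/2 + 1) + C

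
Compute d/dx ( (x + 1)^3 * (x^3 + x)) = 6*x^5 + 15*x^4 + 16*x^3 + 12*x^2 + 6*x + 1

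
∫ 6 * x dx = 3*x^2 + C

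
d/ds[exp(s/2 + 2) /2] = exp(s/2 + 2)/4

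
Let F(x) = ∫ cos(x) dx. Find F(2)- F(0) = sin(2)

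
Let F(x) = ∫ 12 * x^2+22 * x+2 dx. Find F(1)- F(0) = 17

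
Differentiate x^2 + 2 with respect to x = 2*x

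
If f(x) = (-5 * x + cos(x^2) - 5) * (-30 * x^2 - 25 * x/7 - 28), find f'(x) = 60*x^3*sin(x^2) + 50*x^2*sin(x^2)/7 + 450*x^2 + 56*x*sin(x^2) - 60*x*cos(x^2) + 2350*x/7 - 25*cos(x^2)/7 + 1105/7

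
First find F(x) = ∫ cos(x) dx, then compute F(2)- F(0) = sin(2)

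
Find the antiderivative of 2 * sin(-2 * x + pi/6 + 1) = cos(-2*x + pi/6 + 1) + C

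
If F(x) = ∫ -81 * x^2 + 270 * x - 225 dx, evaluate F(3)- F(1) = -72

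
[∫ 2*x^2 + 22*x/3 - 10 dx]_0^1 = -17/3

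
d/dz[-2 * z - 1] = -2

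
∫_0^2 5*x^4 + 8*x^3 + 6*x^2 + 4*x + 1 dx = 90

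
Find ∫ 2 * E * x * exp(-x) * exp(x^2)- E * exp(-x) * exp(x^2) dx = exp(x^2 - x + 1) + C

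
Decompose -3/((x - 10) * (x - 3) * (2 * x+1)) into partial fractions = -4/(49*(2*x + 1)) + 3/(49*(x - 3)) - 1/(49*(x - 10))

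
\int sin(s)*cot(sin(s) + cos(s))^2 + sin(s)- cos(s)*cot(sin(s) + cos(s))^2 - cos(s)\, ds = cot(sin(s) + cos(s)) + C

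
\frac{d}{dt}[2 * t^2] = 4*t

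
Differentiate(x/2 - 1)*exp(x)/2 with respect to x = x*exp(x)/4 - exp(x)/4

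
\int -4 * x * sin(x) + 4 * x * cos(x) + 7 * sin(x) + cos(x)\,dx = sqrt(2)*(4*x - 3)*sin(x + pi/4) + C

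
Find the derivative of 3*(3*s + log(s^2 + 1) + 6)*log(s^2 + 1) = (9*s^2*log(s^2 + 1) + 18*s^2 + 12*s*log(s^2 + 1) + 36*s + 9*log(s^2 + 1))/(s^2 + 1)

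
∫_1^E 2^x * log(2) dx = -2 + 2^E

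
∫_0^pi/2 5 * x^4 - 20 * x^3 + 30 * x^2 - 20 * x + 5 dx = (-1 + pi/2)^3*(-pi + 1 + pi^2/4) + 1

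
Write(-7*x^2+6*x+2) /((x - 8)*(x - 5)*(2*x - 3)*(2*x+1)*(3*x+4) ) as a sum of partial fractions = -747/(22610*(3*x + 4)) + 1/(170*(2*x + 1)) - 19/(3094*(2*x - 3)) + 13/(399*(x - 5)) - 199/(9282*(x - 8))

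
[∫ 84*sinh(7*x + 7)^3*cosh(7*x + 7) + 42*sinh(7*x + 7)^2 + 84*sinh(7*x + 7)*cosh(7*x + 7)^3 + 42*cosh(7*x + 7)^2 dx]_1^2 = -3*sinh(28)^2/2 - 3*sinh(28) - 3/4 + 3*sinh(42) + 3*cosh(84)/4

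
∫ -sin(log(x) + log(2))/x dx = cos(log(2*x)) + C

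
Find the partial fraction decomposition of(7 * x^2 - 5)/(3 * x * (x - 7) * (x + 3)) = 29/(45*(x + 3)) + 169/(105*(x - 7)) + 5/(63*x)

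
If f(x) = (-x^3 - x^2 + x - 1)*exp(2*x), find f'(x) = -2*x^3*exp(2*x) - 5*x^2*exp(2*x) - exp(2*x)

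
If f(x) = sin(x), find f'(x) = cos(x)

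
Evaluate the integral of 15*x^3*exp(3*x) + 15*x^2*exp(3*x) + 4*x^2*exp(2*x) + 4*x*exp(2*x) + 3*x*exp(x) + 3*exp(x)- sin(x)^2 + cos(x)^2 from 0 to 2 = sin(4)/2 + 6*exp(2) + 8*exp(4) + 40*exp(6)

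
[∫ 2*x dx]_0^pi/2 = pi^2/4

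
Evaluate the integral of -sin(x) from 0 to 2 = -1 + cos(2)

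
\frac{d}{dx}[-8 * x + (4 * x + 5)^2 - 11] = 32*x + 32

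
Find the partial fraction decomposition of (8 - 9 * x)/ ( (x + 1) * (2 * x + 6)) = -35/(4*(x + 3)) + 17/(4*(x + 1))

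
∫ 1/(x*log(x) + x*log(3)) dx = log(3*log(3*x)) + C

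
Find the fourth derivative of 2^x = 2^x*log(2)^4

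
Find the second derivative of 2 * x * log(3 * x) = 2/x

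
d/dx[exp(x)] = exp(x)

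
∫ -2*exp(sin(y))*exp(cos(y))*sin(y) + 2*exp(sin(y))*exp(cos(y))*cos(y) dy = 2*exp(sqrt(2)*sin(y + pi/4)) + C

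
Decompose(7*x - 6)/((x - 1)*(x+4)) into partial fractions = 34/(5*(x + 4)) + 1/(5*(x - 1))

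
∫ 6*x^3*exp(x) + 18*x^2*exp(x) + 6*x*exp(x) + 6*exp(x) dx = 6*x*(x^2 + 1)*exp(x) + C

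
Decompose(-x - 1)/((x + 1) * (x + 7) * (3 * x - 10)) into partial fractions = -3/(31*(3*x - 10)) + 1/(31*(x + 7))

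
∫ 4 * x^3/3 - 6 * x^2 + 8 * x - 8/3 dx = x^4/3 - 2*x^3 + 4*x^2 - 8*x/3 + C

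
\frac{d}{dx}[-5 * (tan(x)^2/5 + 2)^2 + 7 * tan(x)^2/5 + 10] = -4*tan(x)^5/5 - 6*tan(x)^3 - 26*tan(x)/5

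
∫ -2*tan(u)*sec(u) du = -2*sec(u) + C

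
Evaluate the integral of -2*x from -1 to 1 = 0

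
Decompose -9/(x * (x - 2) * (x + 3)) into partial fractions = -3/(5*(x + 3)) - 9/(10*(x - 2)) + 3/(2*x)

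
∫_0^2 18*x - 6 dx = 24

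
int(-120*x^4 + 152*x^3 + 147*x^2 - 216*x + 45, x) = -24*x^5 + 38*x^4 + 49*x^3 - 108*x^2 + 45*x + C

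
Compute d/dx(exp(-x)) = -exp(-x)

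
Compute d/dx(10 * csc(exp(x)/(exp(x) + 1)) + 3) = -10*exp(x)*cot(exp(x)/(exp(x) + 1))*csc(exp(x)/(exp(x) + 1))/(exp(2*x) + 2*exp(x) + 1)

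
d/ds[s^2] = 2*s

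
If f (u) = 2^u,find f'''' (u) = 2^u*log(2)^4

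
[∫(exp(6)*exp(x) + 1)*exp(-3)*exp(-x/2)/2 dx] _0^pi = -exp(3) - exp(-3 - pi/2) + exp(-3) + exp(pi/2 + 3)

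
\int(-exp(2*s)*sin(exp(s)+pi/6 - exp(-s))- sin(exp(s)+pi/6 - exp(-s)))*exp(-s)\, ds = cos(2*sinh(s) + pi/6) + C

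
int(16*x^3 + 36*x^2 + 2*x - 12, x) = 4*x^4 + 12*x^3 + x^2 - 12*x + C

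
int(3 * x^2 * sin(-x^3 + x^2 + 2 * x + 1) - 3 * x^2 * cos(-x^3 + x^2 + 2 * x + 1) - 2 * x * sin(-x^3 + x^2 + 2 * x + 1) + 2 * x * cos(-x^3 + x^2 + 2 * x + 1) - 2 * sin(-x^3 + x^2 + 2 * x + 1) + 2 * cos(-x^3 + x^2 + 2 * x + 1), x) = sin(-x^3 + x^2 + 2*x + 1) + cos(-x^3 + x^2 + 2*x + 1) + C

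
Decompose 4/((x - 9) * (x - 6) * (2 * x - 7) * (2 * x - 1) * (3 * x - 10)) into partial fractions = -81/(578*(3*x - 10)) + 16/(9537*(2*x - 1)) + 16/(165*(2*x - 7)) - 1/(330*(x - 6)) + 4/(9537*(x - 9))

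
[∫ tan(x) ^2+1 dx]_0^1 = tan(1)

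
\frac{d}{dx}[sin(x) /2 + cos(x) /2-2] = -sin(x)/2 + cos(x)/2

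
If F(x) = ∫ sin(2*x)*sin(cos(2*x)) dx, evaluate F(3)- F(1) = -cos(cos(2))/2 + cos(cos(6))/2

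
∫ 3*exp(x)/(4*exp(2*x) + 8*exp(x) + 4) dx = (2*exp(x) - 1)/(4*(exp(x) + 1)) + C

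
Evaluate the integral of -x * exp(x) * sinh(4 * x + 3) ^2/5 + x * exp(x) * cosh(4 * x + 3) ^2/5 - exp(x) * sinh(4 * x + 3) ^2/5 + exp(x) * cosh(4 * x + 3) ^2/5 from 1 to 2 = -E/5 + 2*exp(2)/5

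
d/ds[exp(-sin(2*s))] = -2*exp(-sin(2*s))*cos(2*s)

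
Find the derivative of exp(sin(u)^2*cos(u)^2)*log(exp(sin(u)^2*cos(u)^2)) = (-(1 - cos(2*u))^2*sin(4*u) - sin(2*u) + 6*sin(4*u) - sin(6*u))*exp(1/2 - cos(2*u)/2)*exp(-(1 - cos(2*u))^2/4)/8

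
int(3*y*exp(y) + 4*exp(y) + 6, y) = (3*y + 1)*(exp(y) + 2) + C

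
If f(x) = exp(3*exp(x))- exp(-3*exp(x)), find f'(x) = (3*exp(x) + 3*exp(x + 6*exp(x)))*exp(-3*exp(x))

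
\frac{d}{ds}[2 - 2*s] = -2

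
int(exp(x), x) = exp(x) + C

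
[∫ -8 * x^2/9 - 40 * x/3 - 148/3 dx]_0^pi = -(2*pi/3 + 5)^3 + 2*pi/3 + 125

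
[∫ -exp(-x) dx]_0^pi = -1 + exp(-pi)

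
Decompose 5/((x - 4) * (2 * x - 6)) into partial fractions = -5/(2*(x - 3)) + 5/(2*(x - 4))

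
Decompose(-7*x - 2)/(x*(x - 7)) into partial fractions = -51/(7*(x - 7)) + 2/(7*x)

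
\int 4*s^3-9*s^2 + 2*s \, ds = s^4 - 3*s^3 + s^2 + C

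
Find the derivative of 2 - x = -1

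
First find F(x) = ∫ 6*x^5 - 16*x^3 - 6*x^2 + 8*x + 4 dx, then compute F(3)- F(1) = 396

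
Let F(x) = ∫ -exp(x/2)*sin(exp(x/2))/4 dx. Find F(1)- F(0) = -cos(1)/2 + cos(exp(1/2))/2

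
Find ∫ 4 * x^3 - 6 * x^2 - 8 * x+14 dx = x^4 - 2*x^3 - 4*x^2 + 14*x + C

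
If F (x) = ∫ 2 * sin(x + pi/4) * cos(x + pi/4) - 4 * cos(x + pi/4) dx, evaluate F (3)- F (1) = -(-2 + sin(pi/4 + 1))^2 + (-2 + sin(pi/4 + 3))^2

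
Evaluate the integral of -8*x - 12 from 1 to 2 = -24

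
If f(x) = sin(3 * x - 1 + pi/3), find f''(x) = -9*sin(3*x - 1 + pi/3)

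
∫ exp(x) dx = exp(x) + C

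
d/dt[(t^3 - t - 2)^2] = 6*t^5 - 8*t^3 - 12*t^2 + 2*t + 4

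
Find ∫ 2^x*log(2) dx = 2^x + C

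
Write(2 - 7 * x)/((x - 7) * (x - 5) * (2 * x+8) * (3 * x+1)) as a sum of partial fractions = 117/(7744*(3*x + 1)) - 5/(363*(x + 4)) + 11/(192*(x - 5)) - 47/(968*(x - 7))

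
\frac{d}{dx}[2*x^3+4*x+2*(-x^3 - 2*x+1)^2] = 12*x^5 + 32*x^3 - 6*x^2 + 16*x - 4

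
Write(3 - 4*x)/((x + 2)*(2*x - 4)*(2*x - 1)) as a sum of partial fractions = -2/(15*(2*x - 1)) + 11/(40*(x + 2)) - 5/(24*(x - 2))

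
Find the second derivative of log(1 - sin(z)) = 1/(sin(z) - 1)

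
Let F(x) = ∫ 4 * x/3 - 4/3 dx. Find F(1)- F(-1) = -8/3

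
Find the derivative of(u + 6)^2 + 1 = 2*u + 12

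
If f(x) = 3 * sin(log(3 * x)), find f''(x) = -3*sqrt(2)*sin(log(x) + pi/4 + log(3))/x^2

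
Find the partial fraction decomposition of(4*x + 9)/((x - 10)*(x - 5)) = -29/(5*(x - 5)) + 49/(5*(x - 10))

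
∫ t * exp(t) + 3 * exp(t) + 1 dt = (t + 2)*(exp(t) + 1) + C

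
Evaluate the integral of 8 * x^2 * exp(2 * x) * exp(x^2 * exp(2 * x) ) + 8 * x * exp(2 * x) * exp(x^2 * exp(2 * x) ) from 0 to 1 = -4 + 4*exp(exp(2))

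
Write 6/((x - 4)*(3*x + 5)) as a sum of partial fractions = -18/(17*(3*x + 5)) + 6/(17*(x - 4))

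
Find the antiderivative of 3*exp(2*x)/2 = 3*exp(2*x)/4 + C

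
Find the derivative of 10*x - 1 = 10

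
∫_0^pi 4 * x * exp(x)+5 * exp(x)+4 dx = -2 + (1 + 4*pi)*(1 + exp(pi))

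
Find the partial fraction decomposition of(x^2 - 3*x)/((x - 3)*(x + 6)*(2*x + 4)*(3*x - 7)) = 21/(650*(3*x - 7)) - 3/(100*(x + 6)) + 1/(52*(x + 2))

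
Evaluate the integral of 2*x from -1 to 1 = 0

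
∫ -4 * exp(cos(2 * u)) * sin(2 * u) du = 2*exp(cos(2*u)) + C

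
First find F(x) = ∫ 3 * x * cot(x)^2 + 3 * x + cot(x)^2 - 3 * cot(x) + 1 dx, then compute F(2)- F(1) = 4*cot(1) - 7*cot(2)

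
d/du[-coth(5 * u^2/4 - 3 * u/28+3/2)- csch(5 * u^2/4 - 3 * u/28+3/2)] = (70*u*cosh(5*u^2/4 - 3*u/28 + 3/2) + 70*u - 3*cosh(5*u^2/4 - 3*u/28 + 3/2) - 3)/(28*sinh(5*u^2/4 - 3*u/28 + 3/2)^2)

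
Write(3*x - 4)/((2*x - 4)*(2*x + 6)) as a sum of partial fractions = 13/(20*(x + 3)) + 1/(10*(x - 2))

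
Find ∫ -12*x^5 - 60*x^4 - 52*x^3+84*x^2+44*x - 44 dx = -2*x^6 - 12*x^5 - 13*x^4 + 28*x^3 + 22*x^2 - 44*x + C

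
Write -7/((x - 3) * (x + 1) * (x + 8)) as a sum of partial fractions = -1/(11*(x + 8)) + 1/(4*(x + 1)) - 7/(44*(x - 3))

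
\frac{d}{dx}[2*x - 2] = 2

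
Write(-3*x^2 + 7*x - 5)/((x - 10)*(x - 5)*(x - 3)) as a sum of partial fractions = -11/(14*(x - 3)) + 9/(2*(x - 5)) - 47/(7*(x - 10))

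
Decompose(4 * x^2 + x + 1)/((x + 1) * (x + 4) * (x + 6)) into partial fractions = 139/(10*(x + 6)) - 61/(6*(x + 4)) + 4/(15*(x + 1))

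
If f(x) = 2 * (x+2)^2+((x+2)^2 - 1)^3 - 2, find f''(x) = 30*x^4 + 240*x^3 + 684*x^2 + 816*x + 346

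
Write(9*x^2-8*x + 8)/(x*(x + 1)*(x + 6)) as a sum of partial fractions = 38/(3*(x + 6)) - 5/(x + 1) + 4/(3*x)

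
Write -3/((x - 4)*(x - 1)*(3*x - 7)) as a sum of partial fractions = 27/(20*(3*x - 7)) - 1/(4*(x - 1)) - 1/(5*(x - 4))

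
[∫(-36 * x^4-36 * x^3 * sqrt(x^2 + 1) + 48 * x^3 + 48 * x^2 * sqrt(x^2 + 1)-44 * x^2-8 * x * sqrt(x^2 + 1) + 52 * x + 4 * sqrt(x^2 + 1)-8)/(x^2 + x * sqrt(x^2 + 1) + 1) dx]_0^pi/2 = -3*pi^3/2 - 4*pi + 4*log(pi/2 + sqrt(1 + pi^2/4)) + 6*pi^2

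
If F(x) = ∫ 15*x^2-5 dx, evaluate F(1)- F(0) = 0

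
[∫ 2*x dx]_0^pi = pi^2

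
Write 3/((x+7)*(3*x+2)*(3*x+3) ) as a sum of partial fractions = 9/(19*(3*x + 2)) + 1/(114*(x + 7)) - 1/(6*(x + 1))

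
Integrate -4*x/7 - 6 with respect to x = -2*x^2/7 - 6*x + C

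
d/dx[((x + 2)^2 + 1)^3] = 6*x^5 + 60*x^4 + 252*x^3 + 552*x^2 + 630*x + 300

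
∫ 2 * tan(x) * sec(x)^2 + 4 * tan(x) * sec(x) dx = (sec(x) + 2)^2 + C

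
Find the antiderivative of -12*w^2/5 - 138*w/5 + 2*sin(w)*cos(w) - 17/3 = -4*w^3/5 - 69*w^2/5 - 17*w/3 + sin(w)^2 + C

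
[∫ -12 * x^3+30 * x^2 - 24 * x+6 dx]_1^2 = -5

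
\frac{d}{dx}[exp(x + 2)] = exp(x + 2)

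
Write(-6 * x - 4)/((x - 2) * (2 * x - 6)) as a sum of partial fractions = 8/(x - 2) - 11/(x - 3)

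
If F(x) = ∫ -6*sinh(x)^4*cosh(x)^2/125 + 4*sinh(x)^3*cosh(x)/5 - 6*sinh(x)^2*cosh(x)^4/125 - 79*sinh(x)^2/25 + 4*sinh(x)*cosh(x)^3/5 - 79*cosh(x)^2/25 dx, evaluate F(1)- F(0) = -8 - 2*(2 - sinh(2)/10)^2 + sinh(2)/50 + 2*(2 - sinh(2)/10)^3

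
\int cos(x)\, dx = sin(x) + C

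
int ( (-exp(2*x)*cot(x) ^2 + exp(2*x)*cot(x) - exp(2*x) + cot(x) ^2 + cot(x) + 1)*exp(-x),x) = 2*cot(x)*sinh(x) + C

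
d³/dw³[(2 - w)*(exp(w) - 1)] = -w*exp(w) - exp(w)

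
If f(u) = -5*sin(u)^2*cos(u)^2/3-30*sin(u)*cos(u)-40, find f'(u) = -5*sin(4*u)/6 - 30*cos(2*u)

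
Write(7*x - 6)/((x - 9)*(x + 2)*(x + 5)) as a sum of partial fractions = -41/(42*(x + 5)) + 20/(33*(x + 2)) + 57/(154*(x - 9))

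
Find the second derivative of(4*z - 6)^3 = 384*z - 576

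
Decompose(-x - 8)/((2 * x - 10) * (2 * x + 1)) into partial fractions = 15/(22*(2*x + 1)) - 13/(22*(x - 5))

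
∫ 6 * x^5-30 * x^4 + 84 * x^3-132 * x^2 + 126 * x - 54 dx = x^6 - 6*x^5 + 21*x^4 - 44*x^3 + 63*x^2 - 54*x + C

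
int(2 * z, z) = z^2 + C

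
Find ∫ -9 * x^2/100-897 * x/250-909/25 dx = -3*x^3/100 - 897*x^2/500 - 909*x/25 + C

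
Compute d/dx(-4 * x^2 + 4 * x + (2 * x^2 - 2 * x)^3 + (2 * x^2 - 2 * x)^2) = 48*x^5 - 120*x^4 + 112*x^3 - 48*x^2 + 4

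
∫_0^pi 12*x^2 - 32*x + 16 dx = 4*pi*(-2 + pi)^2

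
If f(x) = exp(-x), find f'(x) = -exp(-x)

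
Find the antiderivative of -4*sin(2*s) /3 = 2*cos(2*s)/3 + C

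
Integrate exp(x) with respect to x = exp(x) + C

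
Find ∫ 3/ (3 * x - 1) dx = log(3*x - 1) + C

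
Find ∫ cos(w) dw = sin(w) + C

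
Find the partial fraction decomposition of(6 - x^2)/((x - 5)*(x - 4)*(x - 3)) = -3/(2*(x - 3)) + 10/(x - 4) - 19/(2*(x - 5))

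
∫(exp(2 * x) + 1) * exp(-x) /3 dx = 2*sinh(x)/3 + C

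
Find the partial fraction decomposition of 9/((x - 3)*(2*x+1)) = -18/(7*(2*x + 1)) + 9/(7*(x - 3))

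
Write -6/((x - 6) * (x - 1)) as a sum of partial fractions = 6/(5*(x - 1)) - 6/(5*(x - 6))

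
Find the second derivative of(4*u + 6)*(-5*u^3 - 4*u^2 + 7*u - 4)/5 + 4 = -48*u^2 - 276*u/5 + 8/5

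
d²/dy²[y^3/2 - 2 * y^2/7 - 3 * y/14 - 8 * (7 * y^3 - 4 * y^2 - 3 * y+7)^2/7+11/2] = -1680*y^4 + 1280*y^3 + 2496*y^2/7 - 5835*y/7 + 748/7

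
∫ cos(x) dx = sin(x) + C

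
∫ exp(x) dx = exp(x) + C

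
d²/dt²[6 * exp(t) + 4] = 6*exp(t)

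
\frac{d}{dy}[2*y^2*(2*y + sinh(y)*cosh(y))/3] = 2*y*(y*cosh(2*y)/3 + 2*y + sinh(2*y)/3)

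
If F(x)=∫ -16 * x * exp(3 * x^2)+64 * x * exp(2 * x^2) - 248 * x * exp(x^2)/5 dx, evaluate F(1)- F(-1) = 0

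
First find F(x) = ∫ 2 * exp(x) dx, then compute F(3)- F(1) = -2*E + 2*exp(3)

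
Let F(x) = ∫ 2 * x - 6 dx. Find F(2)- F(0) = -8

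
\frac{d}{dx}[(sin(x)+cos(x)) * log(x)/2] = sqrt(2)*(x*log(x)*cos(x + pi/4) + sin(x + pi/4))/(2*x)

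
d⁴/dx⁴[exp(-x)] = exp(-x)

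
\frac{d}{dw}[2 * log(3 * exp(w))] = 2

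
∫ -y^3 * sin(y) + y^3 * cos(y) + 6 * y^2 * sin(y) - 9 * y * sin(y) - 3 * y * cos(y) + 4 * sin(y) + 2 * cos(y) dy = sqrt(2)*(y - 1)^3*sin(y + pi/4) + C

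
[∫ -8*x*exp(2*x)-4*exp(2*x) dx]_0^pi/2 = -2*pi*exp(pi)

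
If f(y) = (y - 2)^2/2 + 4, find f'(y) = y - 2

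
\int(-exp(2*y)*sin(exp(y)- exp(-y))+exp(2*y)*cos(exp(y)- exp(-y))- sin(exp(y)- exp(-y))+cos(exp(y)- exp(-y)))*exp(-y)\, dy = sqrt(2)*sin(2*sinh(y) + pi/4) + C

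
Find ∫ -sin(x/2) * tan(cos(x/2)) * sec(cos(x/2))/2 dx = sec(cos(x/2)) + C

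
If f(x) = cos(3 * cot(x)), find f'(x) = 3*sin(3/tan(x))/sin(x)^2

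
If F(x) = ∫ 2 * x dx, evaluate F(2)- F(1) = 3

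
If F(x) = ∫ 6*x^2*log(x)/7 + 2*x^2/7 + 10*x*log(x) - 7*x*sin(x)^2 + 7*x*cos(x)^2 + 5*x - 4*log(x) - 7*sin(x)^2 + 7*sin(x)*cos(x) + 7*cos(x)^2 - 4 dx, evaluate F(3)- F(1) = -7*sin(2) + 14*sin(6) + 285*log(3)/7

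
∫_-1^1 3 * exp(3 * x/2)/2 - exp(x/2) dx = -2*exp(1/2) - exp(-3/2) + 2*exp(-1/2) + exp(3/2)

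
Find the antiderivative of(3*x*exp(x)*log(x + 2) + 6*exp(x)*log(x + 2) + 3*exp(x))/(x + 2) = 3*exp(x)*log(x + 2) + C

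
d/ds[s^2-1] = 2*s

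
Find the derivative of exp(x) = exp(x)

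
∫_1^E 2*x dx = -1 + exp(2)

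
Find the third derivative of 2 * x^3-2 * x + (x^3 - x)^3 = 504*x^6 - 630*x^4 + 180*x^2 + 6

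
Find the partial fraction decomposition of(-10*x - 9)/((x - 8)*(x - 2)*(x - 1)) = -19/(7*(x - 1)) + 29/(6*(x - 2)) - 89/(42*(x - 8))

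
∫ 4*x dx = 2*x^2 + C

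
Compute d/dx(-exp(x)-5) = -exp(x)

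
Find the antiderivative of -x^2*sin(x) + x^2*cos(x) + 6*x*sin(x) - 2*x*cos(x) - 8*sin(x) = sqrt(2)*(x - 2)^2*sin(x + pi/4) + C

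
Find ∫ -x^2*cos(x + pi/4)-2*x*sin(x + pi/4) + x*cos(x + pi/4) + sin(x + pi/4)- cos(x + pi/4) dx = (-x^2 + x - 1)*sin(x + pi/4) + C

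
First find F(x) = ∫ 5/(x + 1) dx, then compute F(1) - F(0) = 5*log(2)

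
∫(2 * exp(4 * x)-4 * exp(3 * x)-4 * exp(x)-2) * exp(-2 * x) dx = ((exp(x) - 2)*exp(x) - 1)^2*exp(-2*x) + C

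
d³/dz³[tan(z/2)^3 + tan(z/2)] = 15*tan(z/2)^6/2 + 15*tan(z/2)^4 + 17*tan(z/2)^2/2 + 1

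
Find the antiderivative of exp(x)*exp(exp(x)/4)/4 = exp(exp(x)/4) + C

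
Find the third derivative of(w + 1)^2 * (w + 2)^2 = 24*w + 36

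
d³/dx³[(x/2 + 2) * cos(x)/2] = x*sin(x)/4 + sin(x) - 3*cos(x)/4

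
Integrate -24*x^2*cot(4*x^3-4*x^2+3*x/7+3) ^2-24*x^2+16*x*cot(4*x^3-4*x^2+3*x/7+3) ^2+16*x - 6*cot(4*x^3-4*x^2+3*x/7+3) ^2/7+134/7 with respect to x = 20*x + 2*cot(4*x^3 - 4*x^2 + 3*x/7 + 3) + C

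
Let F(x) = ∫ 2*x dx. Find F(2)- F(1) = 3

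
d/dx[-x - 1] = -1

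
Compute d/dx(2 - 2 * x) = -2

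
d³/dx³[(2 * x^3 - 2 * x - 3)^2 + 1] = 480*x^3 - 192*x - 72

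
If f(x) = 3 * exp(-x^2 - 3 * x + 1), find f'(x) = (-6*x - 9)*exp(-x^2 - 3*x + 1)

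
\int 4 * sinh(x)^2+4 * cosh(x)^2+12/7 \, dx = 12*x/7 + 2*sinh(2*x) + C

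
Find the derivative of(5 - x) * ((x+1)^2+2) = -3*x^2 + 6*x + 7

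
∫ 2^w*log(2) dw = 2^w + C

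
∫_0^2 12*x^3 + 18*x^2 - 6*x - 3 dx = 78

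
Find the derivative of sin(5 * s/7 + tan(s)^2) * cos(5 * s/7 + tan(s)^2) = (2*sin(s)/cos(s)^3 + 5/7)*cos(10*s/7 - 2 + 2/cos(s)^2)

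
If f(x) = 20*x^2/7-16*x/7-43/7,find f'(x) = 40*x/7 - 16/7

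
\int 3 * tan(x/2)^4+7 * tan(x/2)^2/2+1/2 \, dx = 2*tan(x/2)^3 + tan(x/2) + C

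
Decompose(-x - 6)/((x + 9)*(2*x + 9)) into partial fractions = -1/(3*(2*x + 9)) - 1/(3*(x + 9))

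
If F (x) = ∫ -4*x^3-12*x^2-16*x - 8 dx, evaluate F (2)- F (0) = -96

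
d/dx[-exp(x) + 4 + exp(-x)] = (-exp(2*x) - 1)*exp(-x)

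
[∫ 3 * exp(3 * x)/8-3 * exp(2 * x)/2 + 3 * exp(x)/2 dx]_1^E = -(-1 + E/2)^3 + (-1 + exp(E)/2)^3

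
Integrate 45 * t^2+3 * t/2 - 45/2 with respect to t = 15*t^3 + 3*t^2/4 - 45*t/2 + C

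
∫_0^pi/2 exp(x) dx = -1 + exp(pi/2)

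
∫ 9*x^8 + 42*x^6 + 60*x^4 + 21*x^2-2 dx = x^9 + 6*x^7 + 12*x^5 + 7*x^3 - 2*x + C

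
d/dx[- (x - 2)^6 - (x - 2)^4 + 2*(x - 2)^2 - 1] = -6*x^5 + 60*x^4 - 244*x^3 + 504*x^2 - 524*x + 216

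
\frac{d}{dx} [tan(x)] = cos(x)^(-2)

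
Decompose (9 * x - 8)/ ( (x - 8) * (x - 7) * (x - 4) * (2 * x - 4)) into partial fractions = -1/(12*(x - 2)) + 7/(12*(x - 4)) - 11/(6*(x - 7)) + 4/(3*(x - 8))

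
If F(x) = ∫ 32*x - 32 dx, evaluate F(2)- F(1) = 16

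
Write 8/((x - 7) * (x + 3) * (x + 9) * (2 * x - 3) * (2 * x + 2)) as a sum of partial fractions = -64/(10395*(2*x - 3)) + 1/(4032*(x + 9)) - 1/(270*(x + 3)) + 1/(160*(x + 1)) + 1/(3520*(x - 7))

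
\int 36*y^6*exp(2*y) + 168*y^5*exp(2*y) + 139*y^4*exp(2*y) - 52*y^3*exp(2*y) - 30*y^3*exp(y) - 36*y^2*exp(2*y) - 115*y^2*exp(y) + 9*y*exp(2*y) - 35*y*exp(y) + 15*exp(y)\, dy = y*(y*(6*y^2 + 5*y - 3)*exp(y) - 10)*(6*y^2 + 5*y - 3)*exp(y)/2 + C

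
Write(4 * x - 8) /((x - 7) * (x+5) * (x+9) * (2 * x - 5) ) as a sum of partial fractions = -16/(3105*(2*x - 5)) + 11/(368*(x + 9)) - 7/(180*(x + 5)) + 5/(432*(x - 7))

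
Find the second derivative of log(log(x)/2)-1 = (-log(x) - 1)/(x^2*log(x)^2)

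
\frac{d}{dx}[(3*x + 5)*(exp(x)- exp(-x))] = (3*x*exp(2*x) + 3*x + 8*exp(2*x) + 2)*exp(-x)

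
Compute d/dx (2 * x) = 2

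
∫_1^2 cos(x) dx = -sin(1) + sin(2)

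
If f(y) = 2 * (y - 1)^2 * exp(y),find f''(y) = 2*y^2*exp(y) + 4*y*exp(y) - 2*exp(y)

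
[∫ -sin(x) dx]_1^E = cos(E) - cos(1)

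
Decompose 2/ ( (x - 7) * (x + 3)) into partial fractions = -1/(5*(x + 3)) + 1/(5*(x - 7))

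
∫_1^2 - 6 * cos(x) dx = -6*sin(2) + 6*sin(1)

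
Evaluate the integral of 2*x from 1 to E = -1 + exp(2)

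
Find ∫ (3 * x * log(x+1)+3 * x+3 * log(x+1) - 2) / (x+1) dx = (3*x - 2)*log(x + 1) + C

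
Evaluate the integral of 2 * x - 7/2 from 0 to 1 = -5/2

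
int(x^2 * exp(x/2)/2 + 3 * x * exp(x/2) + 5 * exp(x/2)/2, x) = (x + 1)^2*exp(x/2) + C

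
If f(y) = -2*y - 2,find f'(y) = -2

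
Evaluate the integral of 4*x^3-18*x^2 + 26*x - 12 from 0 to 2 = -4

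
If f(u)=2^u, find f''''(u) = 2^u*log(2)^4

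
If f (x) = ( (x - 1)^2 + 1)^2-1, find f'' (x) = 12*x^2 - 24*x + 16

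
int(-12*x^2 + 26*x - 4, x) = -4*x^3 + 13*x^2 - 4*x + C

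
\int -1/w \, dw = -log(2*w) + C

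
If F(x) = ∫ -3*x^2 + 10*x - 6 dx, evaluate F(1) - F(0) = -2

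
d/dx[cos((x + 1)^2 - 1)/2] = -(x + 1)*sin(x*(x + 2))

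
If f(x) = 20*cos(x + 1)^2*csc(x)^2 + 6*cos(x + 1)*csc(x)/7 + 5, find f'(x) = -6*sin(x + 1)*csc(x)/7 - 40*cos(x + 1)^2*cot(x)*csc(x)^2 - 6*cos(x + 1)*cot(x)*csc(x)/7 - 40*sin(2*x + 2)/(1 - cos(2*x))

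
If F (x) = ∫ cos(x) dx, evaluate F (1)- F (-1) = 2*sin(1)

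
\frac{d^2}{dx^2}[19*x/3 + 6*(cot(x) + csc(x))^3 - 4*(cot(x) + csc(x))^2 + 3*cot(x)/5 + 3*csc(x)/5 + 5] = -72/tan(x) + 72/tan(x)^5 + 87/(5*sin(x)) + 8*cos(x)/sin(x)^2 + 32/sin(x)^2 + 186*cos(x)/(5*sin(x)^3) - 1254/(5*sin(x)^3) - 48*cos(x)/sin(x)^4 - 48/sin(x)^4 + 216*cos(x)/sin(x)^5 + 288/sin(x)^5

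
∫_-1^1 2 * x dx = 0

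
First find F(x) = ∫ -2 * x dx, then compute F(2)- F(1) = -3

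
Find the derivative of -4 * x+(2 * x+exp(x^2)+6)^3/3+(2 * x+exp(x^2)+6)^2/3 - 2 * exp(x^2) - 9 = 8*x^3*exp(x^2) + 8*x^2*exp(2*x^2) + 152*x^2*exp(x^2)/3 + 8*x^2 + 2*x*exp(3*x^2) + 76*x*exp(2*x^2)/3 + 84*x*exp(x^2) + 152*x/3 + 2*exp(2*x^2) + 76*exp(x^2)/3 + 76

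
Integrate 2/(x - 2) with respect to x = log(3*(x - 2)^2) + C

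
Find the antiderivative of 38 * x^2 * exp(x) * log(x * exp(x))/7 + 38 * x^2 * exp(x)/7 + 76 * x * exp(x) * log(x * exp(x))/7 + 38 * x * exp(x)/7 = 38*x^2*(x + log(x))*exp(x)/7 + C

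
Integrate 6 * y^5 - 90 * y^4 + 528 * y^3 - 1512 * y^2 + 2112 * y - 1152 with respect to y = y^6 - 18*y^5 + 132*y^4 - 504*y^3 + 1056*y^2 - 1152*y + C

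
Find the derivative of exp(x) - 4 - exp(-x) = (exp(2*x) + 1)*exp(-x)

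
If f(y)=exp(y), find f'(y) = exp(y)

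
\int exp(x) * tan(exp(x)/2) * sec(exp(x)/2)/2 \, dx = sec(exp(x)/2) + C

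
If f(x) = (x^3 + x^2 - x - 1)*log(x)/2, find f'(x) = (3*x^3*log(x) + x^3 + 2*x^2*log(x) + x^2 - x*log(x) - x - 1)/(2*x)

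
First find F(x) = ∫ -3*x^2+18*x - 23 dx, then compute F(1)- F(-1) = -48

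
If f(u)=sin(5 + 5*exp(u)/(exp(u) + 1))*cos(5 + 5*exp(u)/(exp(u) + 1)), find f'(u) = (-5*exp(u)*sin(5 + 5*exp(u)/(exp(u) + 1))^2 + 5*exp(u)*cos(5 + 5*exp(u)/(exp(u) + 1))^2)/(exp(2*u) + 2*exp(u) + 1)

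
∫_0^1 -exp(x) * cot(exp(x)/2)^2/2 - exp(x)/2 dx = -cot(1/2) + cot(E/2)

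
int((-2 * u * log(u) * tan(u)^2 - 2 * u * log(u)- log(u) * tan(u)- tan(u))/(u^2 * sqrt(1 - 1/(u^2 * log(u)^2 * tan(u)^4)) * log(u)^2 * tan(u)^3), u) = acsc(u*log(u)*tan(u)^2) + C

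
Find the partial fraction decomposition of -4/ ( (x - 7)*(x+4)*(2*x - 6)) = -2/(77*(x + 4)) + 1/(14*(x - 3)) - 1/(22*(x - 7))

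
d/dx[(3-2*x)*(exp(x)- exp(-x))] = (-2*x*exp(2*x) - 2*x + exp(2*x) + 5)*exp(-x)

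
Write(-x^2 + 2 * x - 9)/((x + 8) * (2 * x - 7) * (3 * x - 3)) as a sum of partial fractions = -19/(115*(2*x - 7)) - 89/(621*(x + 8)) + 8/(135*(x - 1))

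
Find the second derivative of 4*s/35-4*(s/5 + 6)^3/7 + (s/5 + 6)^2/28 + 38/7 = -24*s/875 - 41/50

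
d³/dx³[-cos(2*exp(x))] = 2*(-4*exp(2*x)*sin(2*exp(x)) + 6*exp(x)*cos(2*exp(x)) + sin(2*exp(x)))*exp(x)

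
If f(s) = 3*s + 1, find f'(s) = 3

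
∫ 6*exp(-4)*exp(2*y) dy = 3*exp(2*y - 4) + C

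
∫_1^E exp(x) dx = -E + exp(E)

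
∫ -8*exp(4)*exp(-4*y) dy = 2*exp(4 - 4*y) + C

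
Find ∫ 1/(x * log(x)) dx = log(2*log(x)) + C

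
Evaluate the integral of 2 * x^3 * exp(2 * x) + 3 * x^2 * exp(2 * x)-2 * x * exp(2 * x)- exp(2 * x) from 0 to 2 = 6*exp(4)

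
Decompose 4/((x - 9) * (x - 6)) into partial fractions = -4/(3*(x - 6)) + 4/(3*(x - 9))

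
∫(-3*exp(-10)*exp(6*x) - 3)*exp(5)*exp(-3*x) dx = -2*sinh(3*x - 5) + C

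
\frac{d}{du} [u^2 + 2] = 2*u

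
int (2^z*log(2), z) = 2^z + C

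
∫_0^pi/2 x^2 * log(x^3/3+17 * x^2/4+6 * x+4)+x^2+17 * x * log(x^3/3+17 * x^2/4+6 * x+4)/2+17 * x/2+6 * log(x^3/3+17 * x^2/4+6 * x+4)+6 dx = -8*log(2) + (pi^3/24 + 4 + 3*pi + 17*pi^2/16)*log(pi^3/24 + 4 + 3*pi + 17*pi^2/16)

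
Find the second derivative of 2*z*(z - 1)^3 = 24*z^2 - 36*z + 12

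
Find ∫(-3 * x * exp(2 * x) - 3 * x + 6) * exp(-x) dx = -6*(x - 1)*sinh(x) + C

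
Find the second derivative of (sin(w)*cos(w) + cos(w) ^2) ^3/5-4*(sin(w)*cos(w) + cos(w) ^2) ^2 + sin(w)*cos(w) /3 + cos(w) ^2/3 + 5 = -9*(1 - cos(2*w))^3/5 - 3*(1 - cos(2*w))^2*sin(2*w)/4 + 27*(1 - cos(2*w))^2/5 - 21*(cos(2*w) + 1)^2*sin(2*w)/20 + 137*sin(2*w)/15 + 151*sin(4*w)/10 + 164*cos(2*w)/15 - 18/5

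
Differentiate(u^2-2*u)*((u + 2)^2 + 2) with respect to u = 4*u^3 + 6*u^2 - 4*u - 12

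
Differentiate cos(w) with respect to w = -sin(w)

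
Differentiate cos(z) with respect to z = -sin(z)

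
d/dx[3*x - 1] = 3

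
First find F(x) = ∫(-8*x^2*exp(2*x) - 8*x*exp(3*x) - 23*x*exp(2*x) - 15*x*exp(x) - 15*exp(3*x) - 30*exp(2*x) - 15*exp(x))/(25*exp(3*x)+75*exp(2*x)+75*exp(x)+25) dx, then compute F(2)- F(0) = -6*exp(2)/(5*(1 + exp(2))) - 16*exp(4)/(25*(1 + exp(2))^2)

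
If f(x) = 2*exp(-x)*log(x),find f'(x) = (-2*x*log(x) + 2)*exp(-x)/x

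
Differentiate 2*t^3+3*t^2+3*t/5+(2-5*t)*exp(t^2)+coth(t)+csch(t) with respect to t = -10*t^2*exp(t^2) + 6*t^2 + 4*t*exp(t^2) + 6*t - 5*exp(t^2) + 3/5 - cosh(t)/sinh(t)^2 - 1/sinh(t)^2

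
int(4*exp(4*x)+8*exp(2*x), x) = (exp(2*x) + 2)^2 + C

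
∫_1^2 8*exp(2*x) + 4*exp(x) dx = -(1 + 2*E)^2 + (1 + 2*exp(2))^2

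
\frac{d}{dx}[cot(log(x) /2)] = -1/(x*(1 - cos(log(x))))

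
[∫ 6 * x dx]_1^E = -3 + 3*exp(2)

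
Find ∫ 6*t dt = 3*t^2 + C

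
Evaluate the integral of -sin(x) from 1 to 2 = -cos(1) + cos(2)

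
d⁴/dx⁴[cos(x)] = cos(x)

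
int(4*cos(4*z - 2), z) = sin(4*z - 2) + C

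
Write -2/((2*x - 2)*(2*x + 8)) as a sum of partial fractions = 1/(10*(x + 4)) - 1/(10*(x - 1))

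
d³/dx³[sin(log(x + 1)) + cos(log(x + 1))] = 2*(sin(log(x + 1)) + 2*cos(log(x + 1)))/(x^3 + 3*x^2 + 3*x + 1)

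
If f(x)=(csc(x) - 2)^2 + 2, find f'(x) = 2*(2 - 1/sin(x))*cos(x)/sin(x)^2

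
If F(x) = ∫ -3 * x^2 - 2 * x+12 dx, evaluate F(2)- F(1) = 2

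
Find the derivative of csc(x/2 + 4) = -cot(x/2 + 4)*csc(x/2 + 4)/2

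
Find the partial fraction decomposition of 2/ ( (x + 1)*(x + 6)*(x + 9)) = 1/(12*(x + 9)) - 2/(15*(x + 6)) + 1/(20*(x + 1))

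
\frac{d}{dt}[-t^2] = -2*t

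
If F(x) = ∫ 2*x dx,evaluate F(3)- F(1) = 8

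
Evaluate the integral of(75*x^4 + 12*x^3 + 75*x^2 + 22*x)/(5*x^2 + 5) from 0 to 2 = log(5) + 224/5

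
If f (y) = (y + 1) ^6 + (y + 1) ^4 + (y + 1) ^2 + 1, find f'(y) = 6*y^5 + 30*y^4 + 64*y^3 + 72*y^2 + 44*y + 12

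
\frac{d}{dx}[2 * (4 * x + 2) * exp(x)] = 8*x*exp(x) + 12*exp(x)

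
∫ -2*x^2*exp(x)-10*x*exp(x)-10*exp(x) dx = 2*(-x^2 - 3*x - 2)*exp(x) + C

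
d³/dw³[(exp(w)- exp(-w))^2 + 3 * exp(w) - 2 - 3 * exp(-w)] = (8*exp(4*w) + 3*exp(3*w) + 3*exp(w) - 8)*exp(-2*w)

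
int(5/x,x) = 5*log(2*x) + C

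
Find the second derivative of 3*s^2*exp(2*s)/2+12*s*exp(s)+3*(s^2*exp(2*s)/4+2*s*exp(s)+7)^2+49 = 3*s^4*exp(4*s) + 6*s^3*exp(4*s) + 27*s^3*exp(3*s) + 9*s^2*exp(4*s)/4 + 54*s^2*exp(3*s) + 96*s^2*exp(2*s) + 18*s*exp(3*s) + 192*s*exp(2*s) + 96*s*exp(s) + 48*exp(2*s) + 192*exp(s)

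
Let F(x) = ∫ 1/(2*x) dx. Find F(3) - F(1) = log(3)/2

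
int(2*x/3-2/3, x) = x^2/3 - 2*x/3 + C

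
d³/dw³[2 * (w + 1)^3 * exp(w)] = 2*w^3*exp(w) + 24*w^2*exp(w) + 78*w*exp(w) + 68*exp(w)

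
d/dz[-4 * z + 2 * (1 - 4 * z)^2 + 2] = 64*z - 20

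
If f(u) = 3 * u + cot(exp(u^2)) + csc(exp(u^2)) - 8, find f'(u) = -2*u*exp(u^2)*cos(exp(u^2))/sin(exp(u^2))^2 - 2*u*exp(u^2)/sin(exp(u^2))^2 + 3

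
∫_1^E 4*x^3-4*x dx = (-1 + E)*(-E - 1 + exp(2) + exp(3))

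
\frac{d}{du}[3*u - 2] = 3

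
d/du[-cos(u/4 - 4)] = sin(u/4 - 4)/4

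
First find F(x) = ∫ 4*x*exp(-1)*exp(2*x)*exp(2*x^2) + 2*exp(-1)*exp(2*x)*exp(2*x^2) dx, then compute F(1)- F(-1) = -exp(-1) + exp(3)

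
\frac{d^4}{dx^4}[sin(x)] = sin(x)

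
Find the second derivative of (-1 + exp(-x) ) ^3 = (3*exp(2*x) - 12*exp(x) + 9)*exp(-3*x)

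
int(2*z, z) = z^2 + C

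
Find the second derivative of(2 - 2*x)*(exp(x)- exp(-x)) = (-2*x*exp(2*x) + 2*x - 2*exp(2*x) - 6)*exp(-x)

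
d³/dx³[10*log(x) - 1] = 20/x^3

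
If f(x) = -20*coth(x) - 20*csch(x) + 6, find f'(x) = 20*(cosh(x) + 1)/sinh(x)^2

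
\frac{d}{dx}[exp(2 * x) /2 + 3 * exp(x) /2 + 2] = exp(2*x) + 3*exp(x)/2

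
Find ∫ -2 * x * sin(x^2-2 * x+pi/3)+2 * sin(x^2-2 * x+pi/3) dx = cos(x^2 - 2*x + pi/3) + C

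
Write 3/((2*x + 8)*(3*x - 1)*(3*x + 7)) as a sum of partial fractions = -9/(80*(3*x + 7)) + 9/(208*(3*x - 1)) + 3/(130*(x + 4))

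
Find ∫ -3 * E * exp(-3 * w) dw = exp(1 - 3*w) + C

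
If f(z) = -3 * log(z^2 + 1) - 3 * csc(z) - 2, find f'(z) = (3*z^2*cot(z)*csc(z) - 6*z + 3*cot(z)*csc(z))/(z^2 + 1)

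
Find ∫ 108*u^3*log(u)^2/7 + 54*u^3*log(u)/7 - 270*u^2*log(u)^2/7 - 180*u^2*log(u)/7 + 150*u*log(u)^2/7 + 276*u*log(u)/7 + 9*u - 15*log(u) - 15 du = 3*u*(3*u - 5)*(u*(3*u - 5)*log(u) + 7)*log(u)/7 + C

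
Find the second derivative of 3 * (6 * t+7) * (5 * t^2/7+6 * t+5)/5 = 108*t/7 + 246/5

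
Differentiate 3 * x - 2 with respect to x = 3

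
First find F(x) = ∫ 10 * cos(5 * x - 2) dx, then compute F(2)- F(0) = 2*sin(2) + 2*sin(8)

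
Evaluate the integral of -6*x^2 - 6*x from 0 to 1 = -5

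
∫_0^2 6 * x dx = 12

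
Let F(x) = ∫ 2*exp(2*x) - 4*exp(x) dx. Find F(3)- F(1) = -(-2 + E)^2 + (-2 + exp(3))^2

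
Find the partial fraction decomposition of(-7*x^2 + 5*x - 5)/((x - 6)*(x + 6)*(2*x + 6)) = -287/(72*(x + 6)) + 83/(54*(x + 3)) - 227/(216*(x - 6))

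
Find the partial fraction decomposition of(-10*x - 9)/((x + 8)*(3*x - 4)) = -67/(28*(3*x - 4)) - 71/(28*(x + 8))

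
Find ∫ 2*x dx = x^2 + C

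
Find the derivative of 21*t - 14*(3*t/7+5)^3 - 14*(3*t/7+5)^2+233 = -162*t^2/49 - 576*t/7 - 489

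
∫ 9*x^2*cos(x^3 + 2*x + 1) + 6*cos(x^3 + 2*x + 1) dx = 3*sin(x^3 + 2*x + 1) + C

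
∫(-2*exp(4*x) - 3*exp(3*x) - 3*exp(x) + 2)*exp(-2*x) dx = -4*sinh(x)^2 - 6*sinh(x) + C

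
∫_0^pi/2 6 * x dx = 3*pi^2/4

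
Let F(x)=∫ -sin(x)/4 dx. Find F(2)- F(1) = -cos(1)/4 + cos(2)/4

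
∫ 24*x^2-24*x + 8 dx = 8*x^3 - 12*x^2 + 8*x + C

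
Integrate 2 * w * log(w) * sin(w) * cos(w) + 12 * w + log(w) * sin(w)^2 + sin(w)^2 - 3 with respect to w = w*(6*w + log(w)*sin(w)^2 - 3) + C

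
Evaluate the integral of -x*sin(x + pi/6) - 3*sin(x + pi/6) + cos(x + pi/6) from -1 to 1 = 2*sqrt(3)*cos(1 + pi/3)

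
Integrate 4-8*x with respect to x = -4*x^2 + 4*x + C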